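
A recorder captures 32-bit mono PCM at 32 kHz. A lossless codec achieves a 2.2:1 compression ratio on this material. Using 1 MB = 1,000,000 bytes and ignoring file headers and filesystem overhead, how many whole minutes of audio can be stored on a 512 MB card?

146 minutes

Uncompressed byte rate = 32,000 × 4 × 1 = 128,000 bytes/s.
After 2.2:1 compression, effective rate ≈ 58181.82 bytes/s.
Capacity = 512 × 1,000,000 = 512,000,000 bytes.
512,000,000 / effective rate ≈ 8800 s → 146 minutes.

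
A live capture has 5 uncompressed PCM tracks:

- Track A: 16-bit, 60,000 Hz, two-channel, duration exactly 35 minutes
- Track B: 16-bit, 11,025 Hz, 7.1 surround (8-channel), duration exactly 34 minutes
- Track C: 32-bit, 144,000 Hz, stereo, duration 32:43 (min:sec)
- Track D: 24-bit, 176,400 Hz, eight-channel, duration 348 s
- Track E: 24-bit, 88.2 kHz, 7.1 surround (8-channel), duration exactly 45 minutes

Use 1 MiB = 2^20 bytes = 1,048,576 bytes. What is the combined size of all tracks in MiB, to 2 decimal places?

9836.09 MiB

Track A: exactly 35 minutes = 2,100 s; 60,000 × 2,100 × 2 × 2 = 504,000,000 bytes.
Track B: exactly 34 minutes = 2,040 s; 11,025 × 2,040 × 2 × 8 = 359,856,000 bytes.
Track C: 32:43 (min:sec) = 1,963 s; 144,000 × 1,963 × 4 × 2 = 2,261,376,000 bytes.
Track D: 176,400 × 348 × 3 × 8 = 1,473,292,800 bytes.
Track E: exactly 45 minutes = 2,700 s; 88,200 × 2,700 × 3 × 8 = 5,715,360,000 bytes.
Total = 10,313,884,800 bytes = 9836.09 MiB.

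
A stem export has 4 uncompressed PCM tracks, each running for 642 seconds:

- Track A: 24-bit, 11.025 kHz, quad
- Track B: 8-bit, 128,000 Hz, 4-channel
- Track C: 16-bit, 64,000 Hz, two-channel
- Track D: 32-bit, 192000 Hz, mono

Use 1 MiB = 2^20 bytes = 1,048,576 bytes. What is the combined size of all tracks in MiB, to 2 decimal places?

1021.43 MiB

Track A: 11,025 × 642 × 3 × 4 = 84,936,600 bytes.
Track B: 128,000 × 642 × 1 × 4 = 328,704,000 bytes.
Track C: 64,000 × 642 × 2 × 2 = 164,352,000 bytes.
Track D: 192,000 × 642 × 4 × 1 = 493,056,000 bytes.
Total = 1,071,048,600 bytes = 1021.43 MiB.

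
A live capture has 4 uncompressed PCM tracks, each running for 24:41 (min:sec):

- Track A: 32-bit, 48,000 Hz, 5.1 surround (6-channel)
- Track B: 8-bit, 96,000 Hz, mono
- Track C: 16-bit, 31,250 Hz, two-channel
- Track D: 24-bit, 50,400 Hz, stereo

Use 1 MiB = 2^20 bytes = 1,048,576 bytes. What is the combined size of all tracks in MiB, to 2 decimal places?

2366.32 MiB

24:41 (min:sec) = 1,481 s.
Track A: 48,000 × 1,481 × 4 × 6 = 1,706,112,000 bytes.
Track B: 96,000 × 1,481 × 1 × 1 = 142,176,000 bytes.
Track C: 31,250 × 1,481 × 2 × 2 = 185,125,000 bytes.
Track D: 50,400 × 1,481 × 3 × 2 = 447,854,400 bytes.
Total = 2,481,267,400 bytes = 2366.32 MiB.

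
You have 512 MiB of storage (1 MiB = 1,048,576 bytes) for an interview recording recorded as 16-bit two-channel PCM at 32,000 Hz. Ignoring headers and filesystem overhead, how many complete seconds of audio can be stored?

Uncompressed byte rate = 32,000 × 2 × 2 = 128,000 bytes/s.
Capacity = 512 × 1,048,576 = 536,870,912 bytes.
536,870,912 / 128,000 ≈ 4194.3 s → 4,194 seconds.

4,194 seconds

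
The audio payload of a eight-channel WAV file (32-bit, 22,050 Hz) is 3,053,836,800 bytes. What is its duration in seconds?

Byte rate = 22,050 × 4 × 8 = 705,600 bytes/s.
Duration = 3,053,836,800 / 705,600 = 4,328 s.

4,328 seconds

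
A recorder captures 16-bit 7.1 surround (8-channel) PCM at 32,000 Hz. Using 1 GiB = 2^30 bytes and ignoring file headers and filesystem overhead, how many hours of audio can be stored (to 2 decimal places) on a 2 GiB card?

Uncompressed byte rate = 32,000 × 2 × 8 = 512,000 bytes/s.
Capacity = 2 × 1,073,741,824 = 2,147,483,648 bytes.
2,147,483,648 / 512,000 ≈ 4194.3 s → 1.17 hours.

1.17 hours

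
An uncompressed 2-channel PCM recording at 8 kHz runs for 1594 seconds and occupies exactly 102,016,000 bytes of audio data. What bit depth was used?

32 bits

Bytes per sample = 102,016,000 / (8,000 × 1,594 × 2) = 102,016,000 / 25,504,000 = 4.
Bit depth = 4 × 8 = 32 bits.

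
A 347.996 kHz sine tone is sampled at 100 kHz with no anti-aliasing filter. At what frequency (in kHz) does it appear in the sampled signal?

47.996 kHz

Nyquist = 100,000/2 = 50,000 Hz; 347,996 Hz exceeds it.
Alias = |347,996 − 3×100,000| = |347,996 − 300,000| = 47,996 Hz = 47.996 kHz.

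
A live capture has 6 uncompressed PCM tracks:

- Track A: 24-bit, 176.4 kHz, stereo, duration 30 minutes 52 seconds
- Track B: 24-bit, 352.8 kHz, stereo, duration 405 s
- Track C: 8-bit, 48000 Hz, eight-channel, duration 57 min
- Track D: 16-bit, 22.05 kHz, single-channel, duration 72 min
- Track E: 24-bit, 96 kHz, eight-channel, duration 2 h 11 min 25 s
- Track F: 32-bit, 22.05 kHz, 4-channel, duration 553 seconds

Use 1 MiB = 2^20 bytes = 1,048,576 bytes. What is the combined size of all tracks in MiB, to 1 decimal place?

21632.6 MiB

Track A: 30 minutes 52 seconds = 1,852 s; 176,400 × 1,852 × 3 × 2 = 1,960,156,800 bytes.
Track B: 352,800 × 405 × 3 × 2 = 857,304,000 bytes.
Track C: 57 min = 3,420 s; 48,000 × 3,420 × 1 × 8 = 1,313,280,000 bytes.
Track D: 72 min = 4,320 s; 22,050 × 4,320 × 2 × 1 = 190,512,000 bytes.
Track E: 2 h 11 min 25 s = 7,885 s; 96,000 × 7,885 × 3 × 8 = 18,167,040,000 bytes.
Track F: 22,050 × 553 × 4 × 4 = 195,098,400 bytes.
Total = 22,683,391,200 bytes = 21632.6 MiB.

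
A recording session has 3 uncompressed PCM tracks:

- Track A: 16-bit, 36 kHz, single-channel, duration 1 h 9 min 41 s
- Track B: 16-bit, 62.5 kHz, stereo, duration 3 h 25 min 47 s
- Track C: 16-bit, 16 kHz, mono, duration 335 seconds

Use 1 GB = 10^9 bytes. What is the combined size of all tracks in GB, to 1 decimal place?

Track A: 1 h 9 min 41 s = 4,181 s; 36,000 × 4,181 × 2 × 1 = 301,032,000 bytes.
Track B: 3 h 25 min 47 s = 12,347 s; 62,500 × 12,347 × 2 × 2 = 3,086,750,000 bytes.
Track C: 16,000 × 335 × 2 × 1 = 10,720,000 bytes.
Total = 3,398,502,000 bytes = 3.4 GB.

3.4 GB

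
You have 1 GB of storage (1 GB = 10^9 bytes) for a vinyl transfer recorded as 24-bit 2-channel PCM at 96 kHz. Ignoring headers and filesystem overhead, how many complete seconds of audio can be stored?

Uncompressed byte rate = 96,000 × 3 × 2 = 576,000 bytes/s.
Capacity = 1 × 1,000,000,000 = 1,000,000,000 bytes.
1,000,000,000 / 576,000 ≈ 1736.11 s → 1,736 seconds.

1,736 seconds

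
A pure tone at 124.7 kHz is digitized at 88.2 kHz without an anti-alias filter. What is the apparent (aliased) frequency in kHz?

36.5 kHz

Nyquist = 88,200/2 = 44,100 Hz; 124,700 Hz exceeds it.
Alias = |124,700 − 1×88,200| = |124,700 − 88,200| = 36,500 Hz = 36.5 kHz.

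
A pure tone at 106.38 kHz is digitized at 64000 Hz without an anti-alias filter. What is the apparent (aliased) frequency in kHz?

21.62 kHz

Nyquist = 64,000/2 = 32,000 Hz; 106,380 Hz exceeds it.
Alias = |106,380 − 2×64,000| = |106,380 − 128,000| = 21,620 Hz = 21.62 kHz.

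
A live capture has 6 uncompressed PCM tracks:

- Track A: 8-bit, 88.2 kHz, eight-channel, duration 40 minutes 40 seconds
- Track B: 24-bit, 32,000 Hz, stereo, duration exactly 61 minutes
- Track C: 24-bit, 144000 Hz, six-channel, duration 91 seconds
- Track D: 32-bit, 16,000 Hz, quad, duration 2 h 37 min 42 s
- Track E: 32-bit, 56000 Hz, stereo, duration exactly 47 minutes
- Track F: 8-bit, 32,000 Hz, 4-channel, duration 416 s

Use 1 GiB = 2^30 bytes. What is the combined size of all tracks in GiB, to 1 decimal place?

6.0 GiB

Track A: 40 minutes 40 seconds = 2,440 s; 88,200 × 2,440 × 1 × 8 = 1,721,664,000 bytes.
Track B: exactly 61 minutes = 3,660 s; 32,000 × 3,660 × 3 × 2 = 702,720,000 bytes.
Track C: 144,000 × 91 × 3 × 6 = 235,872,000 bytes.
Track D: 2 h 37 min 42 s = 9,462 s; 16,000 × 9,462 × 4 × 4 = 2,422,272,000 bytes.
Track E: exactly 47 minutes = 2,820 s; 56,000 × 2,820 × 4 × 2 = 1,263,360,000 bytes.
Track F: 32,000 × 416 × 1 × 4 = 53,248,000 bytes.
Total = 6,399,136,000 bytes = 6.0 GiB.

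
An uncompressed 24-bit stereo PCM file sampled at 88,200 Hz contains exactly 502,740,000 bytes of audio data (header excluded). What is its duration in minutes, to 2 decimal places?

15.83 minutes

Byte rate = 88,200 × 3 × 2 = 529,200 bytes/s.
Duration = 502,740,000 / 529,200 = 950 s.
950 s / 60 = 15.83 minutes.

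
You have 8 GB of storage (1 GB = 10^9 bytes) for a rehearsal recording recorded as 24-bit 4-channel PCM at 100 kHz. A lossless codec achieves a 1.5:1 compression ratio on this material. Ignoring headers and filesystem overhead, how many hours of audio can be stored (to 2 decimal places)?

Uncompressed byte rate = 100,000 × 3 × 4 = 1,200,000 bytes/s.
After 1.5:1 compression, effective rate ≈ 800000 bytes/s.
Capacity = 8 × 1,000,000,000 = 8,000,000,000 bytes.
8,000,000,000 / effective rate ≈ 10000 s → 2.78 hours.

2.78 hours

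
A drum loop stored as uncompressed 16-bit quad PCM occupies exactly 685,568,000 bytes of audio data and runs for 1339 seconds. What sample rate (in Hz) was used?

64,000 Hz

Bytes = sample_rate × seconds × bytes_per_sample × channels.
sample_rate = 685,568,000 / (1,339 × 2 × 4) = 685,568,000 / 10,712 = 64,000 Hz.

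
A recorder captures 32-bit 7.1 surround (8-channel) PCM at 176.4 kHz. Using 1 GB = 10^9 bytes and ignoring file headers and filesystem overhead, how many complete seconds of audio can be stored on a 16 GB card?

2,834 seconds

Uncompressed byte rate = 176,400 × 4 × 8 = 5,644,800 bytes/s.
Capacity = 16 × 1,000,000,000 = 16,000,000,000 bytes.
16,000,000,000 / 5,644,800 ≈ 2834.47 s → 2,834 seconds.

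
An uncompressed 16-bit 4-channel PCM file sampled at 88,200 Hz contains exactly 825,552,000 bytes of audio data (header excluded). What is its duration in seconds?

1,170 seconds

Byte rate = 88,200 × 2 × 4 = 705,600 bytes/s.
Duration = 825,552,000 / 705,600 = 1,170 s.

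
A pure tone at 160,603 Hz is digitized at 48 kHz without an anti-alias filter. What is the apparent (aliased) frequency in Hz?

Nyquist = 48,000/2 = 24,000 Hz; 160,603 Hz exceeds it.
Alias = |160,603 − 3×48,000| = |160,603 − 144,000| = 16,603 Hz.

16,603 Hz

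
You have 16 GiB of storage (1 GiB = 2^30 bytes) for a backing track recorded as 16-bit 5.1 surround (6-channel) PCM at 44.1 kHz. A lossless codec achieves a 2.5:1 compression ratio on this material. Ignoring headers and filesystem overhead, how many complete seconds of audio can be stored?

Uncompressed byte rate = 44,100 × 2 × 6 = 529,200 bytes/s.
After 2.5:1 compression, effective rate ≈ 211680 bytes/s.
Capacity = 16 × 1,073,741,824 = 17,179,869,184 bytes.
17,179,869,184 / effective rate ≈ 81159.62 s → 81,159 seconds.

81,159 seconds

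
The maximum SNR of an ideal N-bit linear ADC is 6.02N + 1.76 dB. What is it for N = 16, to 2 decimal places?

6.02 × 16 + 1.76 = 98.08 dB.

98.08 dB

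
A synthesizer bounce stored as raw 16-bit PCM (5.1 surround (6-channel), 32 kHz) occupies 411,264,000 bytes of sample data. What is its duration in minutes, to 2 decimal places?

Byte rate = 32,000 × 2 × 6 = 384,000 bytes/s.
Duration = 411,264,000 / 384,000 = 1,071 s.
1,071 s / 60 = 17.85 minutes.

17.85 minutes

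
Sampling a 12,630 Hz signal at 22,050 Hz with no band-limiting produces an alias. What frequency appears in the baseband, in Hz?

9,420 Hz

Nyquist = 22,050/2 = 11,025 Hz; 12,630 Hz exceeds it.
Alias = |12,630 − 1×22,050| = |12,630 − 22,050| = 9,420 Hz.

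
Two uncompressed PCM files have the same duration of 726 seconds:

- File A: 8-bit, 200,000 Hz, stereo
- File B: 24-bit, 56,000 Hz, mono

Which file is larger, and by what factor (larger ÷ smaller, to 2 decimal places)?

File A, by a factor of 2.38

File A: 200,000 × 1 × 2 = 400,000 bytes/s.
File B: 56,000 × 3 × 1 = 168,000 bytes/s.
File A is larger; ratio = 290,400,000 / 121,968,000 = 2.38.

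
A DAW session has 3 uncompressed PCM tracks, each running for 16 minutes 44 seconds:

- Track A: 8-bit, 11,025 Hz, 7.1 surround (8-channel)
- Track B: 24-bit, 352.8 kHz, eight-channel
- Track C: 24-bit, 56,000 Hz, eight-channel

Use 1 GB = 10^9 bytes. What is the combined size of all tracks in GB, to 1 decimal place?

9.9 GB

16 minutes 44 seconds = 1,004 s.
Track A: 11,025 × 1,004 × 1 × 8 = 88,552,800 bytes.
Track B: 352,800 × 1,004 × 3 × 8 = 8,501,068,800 bytes.
Track C: 56,000 × 1,004 × 3 × 8 = 1,349,376,000 bytes.
Total = 9,938,997,600 bytes = 9.9 GB.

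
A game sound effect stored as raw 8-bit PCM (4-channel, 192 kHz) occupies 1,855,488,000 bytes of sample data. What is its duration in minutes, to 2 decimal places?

Byte rate = 192,000 × 1 × 4 = 768,000 bytes/s.
Duration = 1,855,488,000 / 768,000 = 2,416 s.
2,416 s / 60 = 40.27 minutes.

40.27 minutes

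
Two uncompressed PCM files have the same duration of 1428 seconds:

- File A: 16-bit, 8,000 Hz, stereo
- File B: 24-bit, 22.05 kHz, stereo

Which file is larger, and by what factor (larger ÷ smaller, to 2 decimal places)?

File A: 8,000 × 2 × 2 = 32,000 bytes/s.
File B: 22,050 × 3 × 2 = 132,300 bytes/s.
File B is larger; ratio = 188,924,400 / 45,696,000 = 4.13.

File B, by a factor of 4.13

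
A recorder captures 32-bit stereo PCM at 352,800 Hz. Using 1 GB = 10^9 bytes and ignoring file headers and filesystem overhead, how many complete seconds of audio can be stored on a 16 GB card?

5,668 seconds

Uncompressed byte rate = 352,800 × 4 × 2 = 2,822,400 bytes/s.
Capacity = 16 × 1,000,000,000 = 16,000,000,000 bytes.
16,000,000,000 / 2,822,400 ≈ 5668.93 s → 5,668 seconds.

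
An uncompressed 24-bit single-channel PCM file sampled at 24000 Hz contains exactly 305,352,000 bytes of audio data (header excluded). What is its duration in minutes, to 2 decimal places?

Byte rate = 24,000 × 3 × 1 = 72,000 bytes/s.
Duration = 305,352,000 / 72,000 = 4,241 s.
4,241 s / 60 = 70.68 minutes.

70.68 minutes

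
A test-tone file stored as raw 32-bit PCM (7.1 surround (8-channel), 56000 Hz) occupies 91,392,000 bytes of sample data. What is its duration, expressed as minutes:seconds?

0:51

Byte rate = 56,000 × 4 × 8 = 1,792,000 bytes/s.
Duration = 91,392,000 / 1,792,000 = 51 s.
51 s = 0:51.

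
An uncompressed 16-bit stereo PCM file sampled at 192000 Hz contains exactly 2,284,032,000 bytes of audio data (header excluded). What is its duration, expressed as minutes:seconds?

Byte rate = 192,000 × 2 × 2 = 768,000 bytes/s.
Duration = 2,284,032,000 / 768,000 = 2,974 s.
2,974 s = 49:34.

49:34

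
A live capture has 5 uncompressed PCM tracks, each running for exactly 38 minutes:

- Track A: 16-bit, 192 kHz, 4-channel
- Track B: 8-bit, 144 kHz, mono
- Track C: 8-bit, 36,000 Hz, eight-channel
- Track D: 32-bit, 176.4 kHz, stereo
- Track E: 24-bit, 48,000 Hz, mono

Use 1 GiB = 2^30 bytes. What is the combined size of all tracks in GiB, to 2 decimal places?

exactly 38 minutes = 2,280 s.
Track A: 192,000 × 2,280 × 2 × 4 = 3,502,080,000 bytes.
Track B: 144,000 × 2,280 × 1 × 1 = 328,320,000 bytes.
Track C: 36,000 × 2,280 × 1 × 8 = 656,640,000 bytes.
Track D: 176,400 × 2,280 × 4 × 2 = 3,217,536,000 bytes.
Track E: 48,000 × 2,280 × 3 × 1 = 328,320,000 bytes.
Total = 8,032,896,000 bytes = 7.48 GiB.

7.48 GiB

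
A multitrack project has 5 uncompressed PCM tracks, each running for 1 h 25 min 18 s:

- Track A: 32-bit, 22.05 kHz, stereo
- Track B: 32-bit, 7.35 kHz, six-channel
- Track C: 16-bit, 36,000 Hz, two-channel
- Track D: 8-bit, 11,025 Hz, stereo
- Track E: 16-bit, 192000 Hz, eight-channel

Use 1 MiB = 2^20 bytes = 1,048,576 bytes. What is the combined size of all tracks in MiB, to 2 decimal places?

1 h 25 min 18 s = 5,118 s.
Track A: 22,050 × 5,118 × 4 × 2 = 902,815,200 bytes.
Track B: 7,350 × 5,118 × 4 × 6 = 902,815,200 bytes.
Track C: 36,000 × 5,118 × 2 × 2 = 736,992,000 bytes.
Track D: 11,025 × 5,118 × 1 × 2 = 112,851,900 bytes.
Track E: 192,000 × 5,118 × 2 × 8 = 15,722,496,000 bytes.
Total = 18,377,970,300 bytes = 17526.60 MiB.

17526.60 MiB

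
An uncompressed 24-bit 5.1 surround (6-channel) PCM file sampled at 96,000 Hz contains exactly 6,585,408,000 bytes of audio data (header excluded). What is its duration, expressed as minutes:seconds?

63:31

Byte rate = 96,000 × 3 × 6 = 1,728,000 bytes/s.
Duration = 6,585,408,000 / 1,728,000 = 3,811 s.
3,811 s = 63:31.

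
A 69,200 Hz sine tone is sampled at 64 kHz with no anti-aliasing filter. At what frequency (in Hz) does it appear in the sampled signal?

Nyquist = 64,000/2 = 32,000 Hz; 69,200 Hz exceeds it.
Alias = |69,200 − 1×64,000| = |69,200 − 64,000| = 5,200 Hz.

5,200 Hz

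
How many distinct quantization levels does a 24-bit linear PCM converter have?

2^24 = 16,777,216.

16,777,216 levels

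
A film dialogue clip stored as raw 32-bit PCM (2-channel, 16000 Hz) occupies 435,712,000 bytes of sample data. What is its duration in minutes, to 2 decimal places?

Byte rate = 16,000 × 4 × 2 = 128,000 bytes/s.
Duration = 435,712,000 / 128,000 = 3,404 s.
3,404 s / 60 = 56.73 minutes.

56.73 minutes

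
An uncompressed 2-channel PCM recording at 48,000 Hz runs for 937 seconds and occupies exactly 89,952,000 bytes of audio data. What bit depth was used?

Bytes per sample = 89,952,000 / (48,000 × 937 × 2) = 89,952,000 / 89,952,000 = 1.
Bit depth = 1 × 8 = 8 bits.

8 bits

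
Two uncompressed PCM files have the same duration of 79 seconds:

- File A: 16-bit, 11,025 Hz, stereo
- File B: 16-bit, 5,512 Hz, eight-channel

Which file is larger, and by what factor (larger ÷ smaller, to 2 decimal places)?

File B, by a factor of 2.00

File A: 11,025 × 2 × 2 = 44,100 bytes/s.
File B: 5,512 × 2 × 8 = 88,192 bytes/s.
File B is larger; ratio = 6,967,168 / 3,483,900 = 2.00.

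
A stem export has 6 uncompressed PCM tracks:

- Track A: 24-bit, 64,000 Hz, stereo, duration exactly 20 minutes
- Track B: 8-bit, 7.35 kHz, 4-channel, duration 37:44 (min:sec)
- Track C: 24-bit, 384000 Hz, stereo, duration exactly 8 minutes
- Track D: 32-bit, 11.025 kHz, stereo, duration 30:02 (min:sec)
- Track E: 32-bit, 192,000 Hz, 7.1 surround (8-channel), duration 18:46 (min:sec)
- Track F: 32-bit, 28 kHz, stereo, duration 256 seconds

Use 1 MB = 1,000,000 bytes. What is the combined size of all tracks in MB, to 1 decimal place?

8767.7 MB

Track A: exactly 20 minutes = 1,200 s; 64,000 × 1,200 × 3 × 2 = 460,800,000 bytes.
Track B: 37:44 (min:sec) = 2,264 s; 7,350 × 2,264 × 1 × 4 = 66,561,600 bytes.
Track C: exactly 8 minutes = 480 s; 384,000 × 480 × 3 × 2 = 1,105,920,000 bytes.
Track D: 30:02 (min:sec) = 1,802 s; 11,025 × 1,802 × 4 × 2 = 158,936,400 bytes.
Track E: 18:46 (min:sec) = 1,126 s; 192,000 × 1,126 × 4 × 8 = 6,918,144,000 bytes.
Track F: 28,000 × 256 × 4 × 2 = 57,344,000 bytes.
Total = 8,767,706,000 bytes = 8767.7 MB.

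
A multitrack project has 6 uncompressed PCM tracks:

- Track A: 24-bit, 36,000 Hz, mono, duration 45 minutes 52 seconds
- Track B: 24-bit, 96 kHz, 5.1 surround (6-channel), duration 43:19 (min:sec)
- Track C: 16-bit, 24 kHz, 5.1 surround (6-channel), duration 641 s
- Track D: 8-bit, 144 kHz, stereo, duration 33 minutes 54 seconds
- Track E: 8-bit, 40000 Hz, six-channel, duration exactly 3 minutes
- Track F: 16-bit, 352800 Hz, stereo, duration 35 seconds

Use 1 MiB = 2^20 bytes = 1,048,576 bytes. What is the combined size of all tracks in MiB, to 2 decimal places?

5389.48 MiB

Track A: 45 minutes 52 seconds = 2,752 s; 36,000 × 2,752 × 3 × 1 = 297,216,000 bytes.
Track B: 43:19 (min:sec) = 2,599 s; 96,000 × 2,599 × 3 × 6 = 4,491,072,000 bytes.
Track C: 24,000 × 641 × 2 × 6 = 184,608,000 bytes.
Track D: 33 minutes 54 seconds = 2,034 s; 144,000 × 2,034 × 1 × 2 = 585,792,000 bytes.
Track E: exactly 3 minutes = 180 s; 40,000 × 180 × 1 × 6 = 43,200,000 bytes.
Track F: 352,800 × 35 × 2 × 2 = 49,392,000 bytes.
Total = 5,651,280,000 bytes = 5389.48 MiB.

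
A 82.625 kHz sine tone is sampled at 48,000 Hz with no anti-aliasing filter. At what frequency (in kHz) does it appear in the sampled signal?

Nyquist = 48,000/2 = 24,000 Hz; 82,625 Hz exceeds it.
Alias = |82,625 − 2×48,000| = |82,625 − 96,000| = 13,375 Hz = 13.375 kHz.

13.375 kHz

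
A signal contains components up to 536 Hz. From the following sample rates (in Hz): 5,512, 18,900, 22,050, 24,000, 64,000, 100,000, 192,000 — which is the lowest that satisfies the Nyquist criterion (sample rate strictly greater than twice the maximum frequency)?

Need sample rate > 2 × 536 = 1,072 Hz.
Lowest listed rate above 1,072 Hz is 5,512 Hz.

5,512 Hz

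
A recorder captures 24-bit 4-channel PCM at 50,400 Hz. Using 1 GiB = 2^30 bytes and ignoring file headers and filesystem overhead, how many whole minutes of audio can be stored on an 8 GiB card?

236 minutes

Uncompressed byte rate = 50,400 × 3 × 4 = 604,800 bytes/s.
Capacity = 8 × 1,073,741,824 = 8,589,934,592 bytes.
8,589,934,592 / 604,800 ≈ 14202.93 s → 236 minutes.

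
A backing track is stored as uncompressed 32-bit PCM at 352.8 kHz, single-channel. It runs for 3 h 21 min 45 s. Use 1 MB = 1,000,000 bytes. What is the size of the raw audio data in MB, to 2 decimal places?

Duration = 3 h 21 min 45 s = 12,105 s.
Bytes = 352,800 samples/s × 12,105 s × 4 bytes/sample × 1 ch = 17,082,576,000 bytes.
17,082,576,000 / 1,000,000 = 17082.58 MB.

17082.58 MB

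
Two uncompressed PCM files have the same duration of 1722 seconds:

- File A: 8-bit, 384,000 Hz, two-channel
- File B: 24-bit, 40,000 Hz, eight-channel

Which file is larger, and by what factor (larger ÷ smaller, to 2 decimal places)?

File A: 384,000 × 1 × 2 = 768,000 bytes/s.
File B: 40,000 × 3 × 8 = 960,000 bytes/s.
File B is larger; ratio = 1,653,120,000 / 1,322,496,000 = 1.25.

File B, by a factor of 1.25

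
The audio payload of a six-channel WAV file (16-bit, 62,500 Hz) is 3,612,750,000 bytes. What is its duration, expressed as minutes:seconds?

80:17

Byte rate = 62,500 × 2 × 6 = 750,000 bytes/s.
Duration = 3,612,750,000 / 750,000 = 4,817 s.
4,817 s = 80:17.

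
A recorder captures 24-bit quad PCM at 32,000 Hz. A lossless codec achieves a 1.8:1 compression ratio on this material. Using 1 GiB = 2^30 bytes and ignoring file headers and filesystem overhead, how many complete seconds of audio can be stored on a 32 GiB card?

161,061 seconds

Uncompressed byte rate = 32,000 × 3 × 4 = 384,000 bytes/s.
After 1.8:1 compression, effective rate ≈ 213333.33 bytes/s.
Capacity = 32 × 1,073,741,824 = 34,359,738,368 bytes.
34,359,738,368 / effective rate ≈ 161061.27 s → 161,061 seconds.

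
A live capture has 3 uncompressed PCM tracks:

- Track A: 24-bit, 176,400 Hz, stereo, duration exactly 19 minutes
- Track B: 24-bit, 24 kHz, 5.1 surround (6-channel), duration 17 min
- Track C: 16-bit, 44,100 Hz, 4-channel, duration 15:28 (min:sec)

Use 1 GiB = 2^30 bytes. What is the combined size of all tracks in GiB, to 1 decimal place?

Track A: exactly 19 minutes = 1,140 s; 176,400 × 1,140 × 3 × 2 = 1,206,576,000 bytes.
Track B: 17 min = 1,020 s; 24,000 × 1,020 × 3 × 6 = 440,640,000 bytes.
Track C: 15:28 (min:sec) = 928 s; 44,100 × 928 × 2 × 4 = 327,398,400 bytes.
Total = 1,974,614,400 bytes = 1.8 GiB.

1.8 GiB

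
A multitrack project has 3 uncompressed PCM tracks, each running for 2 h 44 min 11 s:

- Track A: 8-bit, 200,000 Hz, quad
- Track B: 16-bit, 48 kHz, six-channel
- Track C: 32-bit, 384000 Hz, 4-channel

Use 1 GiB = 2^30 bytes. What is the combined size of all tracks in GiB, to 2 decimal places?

68.99 GiB

2 h 44 min 11 s = 9,851 s.
Track A: 200,000 × 9,851 × 1 × 4 = 7,880,800,000 bytes.
Track B: 48,000 × 9,851 × 2 × 6 = 5,674,176,000 bytes.
Track C: 384,000 × 9,851 × 4 × 4 = 60,524,544,000 bytes.
Total = 74,079,520,000 bytes = 68.99 GiB.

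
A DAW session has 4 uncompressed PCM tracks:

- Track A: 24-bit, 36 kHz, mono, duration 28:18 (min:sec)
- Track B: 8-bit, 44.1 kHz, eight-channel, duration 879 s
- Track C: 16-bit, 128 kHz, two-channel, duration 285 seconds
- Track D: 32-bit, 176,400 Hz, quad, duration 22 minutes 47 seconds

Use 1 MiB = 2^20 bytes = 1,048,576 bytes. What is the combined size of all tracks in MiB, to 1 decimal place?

Track A: 28:18 (min:sec) = 1,698 s; 36,000 × 1,698 × 3 × 1 = 183,384,000 bytes.
Track B: 44,100 × 879 × 1 × 8 = 310,111,200 bytes.
Track C: 128,000 × 285 × 2 × 2 = 145,920,000 bytes.
Track D: 22 minutes 47 seconds = 1,367 s; 176,400 × 1,367 × 4 × 4 = 3,858,220,800 bytes.
Total = 4,497,636,000 bytes = 4289.3 MiB.

4289.3 MiB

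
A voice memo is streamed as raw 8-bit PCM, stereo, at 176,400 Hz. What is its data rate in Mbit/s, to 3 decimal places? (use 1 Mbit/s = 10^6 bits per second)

Bit rate = 176,400 × 8 × 2 = 2,822,400 bits/s.
= 2.822 Mbit/s.

2.822 Mbit/s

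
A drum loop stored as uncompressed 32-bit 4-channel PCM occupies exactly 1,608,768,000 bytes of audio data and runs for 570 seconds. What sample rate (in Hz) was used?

176,400 Hz

Bytes = sample_rate × seconds × bytes_per_sample × channels.
sample_rate = 1,608,768,000 / (570 × 4 × 4) = 1,608,768,000 / 9,120 = 176,400 Hz.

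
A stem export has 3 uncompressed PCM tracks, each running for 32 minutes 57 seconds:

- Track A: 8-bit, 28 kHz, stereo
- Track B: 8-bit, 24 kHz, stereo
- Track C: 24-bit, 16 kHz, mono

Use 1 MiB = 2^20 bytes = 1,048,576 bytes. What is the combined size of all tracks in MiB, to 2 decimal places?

32 minutes 57 seconds = 1,977 s.
Track A: 28,000 × 1,977 × 1 × 2 = 110,712,000 bytes.
Track B: 24,000 × 1,977 × 1 × 2 = 94,896,000 bytes.
Track C: 16,000 × 1,977 × 3 × 1 = 94,896,000 bytes.
Total = 300,504,000 bytes = 286.58 MiB.

286.58 MiB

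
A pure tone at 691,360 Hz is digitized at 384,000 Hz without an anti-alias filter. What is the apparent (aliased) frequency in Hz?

Nyquist = 384,000/2 = 192,000 Hz; 691,360 Hz exceeds it.
Alias = |691,360 − 2×384,000| = |691,360 − 768,000| = 76,640 Hz.

76,640 Hz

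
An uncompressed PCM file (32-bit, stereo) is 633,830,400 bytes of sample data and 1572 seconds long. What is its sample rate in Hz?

Bytes = sample_rate × seconds × bytes_per_sample × channels.
sample_rate = 633,830,400 / (1,572 × 4 × 2) = 633,830,400 / 12,576 = 50,400 Hz.

50,400 Hz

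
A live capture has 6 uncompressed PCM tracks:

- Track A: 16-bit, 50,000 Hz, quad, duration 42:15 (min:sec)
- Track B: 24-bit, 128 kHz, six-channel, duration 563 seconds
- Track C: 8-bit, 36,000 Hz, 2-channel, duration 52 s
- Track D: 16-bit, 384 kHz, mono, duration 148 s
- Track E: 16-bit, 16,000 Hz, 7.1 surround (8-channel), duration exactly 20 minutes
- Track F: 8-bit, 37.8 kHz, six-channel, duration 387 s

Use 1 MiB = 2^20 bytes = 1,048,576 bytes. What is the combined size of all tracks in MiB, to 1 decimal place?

Track A: 42:15 (min:sec) = 2,535 s; 50,000 × 2,535 × 2 × 4 = 1,014,000,000 bytes.
Track B: 128,000 × 563 × 3 × 6 = 1,297,152,000 bytes.
Track C: 36,000 × 52 × 1 × 2 = 3,744,000 bytes.
Track D: 384,000 × 148 × 2 × 1 = 113,664,000 bytes.
Track E: exactly 20 minutes = 1,200 s; 16,000 × 1,200 × 2 × 8 = 307,200,000 bytes.
Track F: 37,800 × 387 × 1 × 6 = 87,771,600 bytes.
Total = 2,823,531,600 bytes = 2692.7 MiB.

2692.7 MiB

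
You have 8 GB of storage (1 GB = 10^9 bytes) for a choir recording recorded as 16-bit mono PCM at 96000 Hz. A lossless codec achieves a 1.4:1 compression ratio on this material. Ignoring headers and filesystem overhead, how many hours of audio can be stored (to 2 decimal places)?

Uncompressed byte rate = 96,000 × 2 × 1 = 192,000 bytes/s.
After 1.4:1 compression, effective rate ≈ 137142.86 bytes/s.
Capacity = 8 × 1,000,000,000 = 8,000,000,000 bytes.
8,000,000,000 / effective rate ≈ 58333.33 s → 16.20 hours.

16.20 hours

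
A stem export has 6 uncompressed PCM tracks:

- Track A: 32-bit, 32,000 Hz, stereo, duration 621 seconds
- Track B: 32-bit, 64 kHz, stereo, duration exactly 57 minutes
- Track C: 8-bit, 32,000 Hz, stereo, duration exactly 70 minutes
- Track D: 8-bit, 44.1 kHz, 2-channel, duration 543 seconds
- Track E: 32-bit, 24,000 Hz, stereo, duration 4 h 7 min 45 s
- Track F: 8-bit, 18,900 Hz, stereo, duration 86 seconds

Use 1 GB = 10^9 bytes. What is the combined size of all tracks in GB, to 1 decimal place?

Track A: 32,000 × 621 × 4 × 2 = 158,976,000 bytes.
Track B: exactly 57 minutes = 3,420 s; 64,000 × 3,420 × 4 × 2 = 1,751,040,000 bytes.
Track C: exactly 70 minutes = 4,200 s; 32,000 × 4,200 × 1 × 2 = 268,800,000 bytes.
Track D: 44,100 × 543 × 1 × 2 = 47,892,600 bytes.
Track E: 4 h 7 min 45 s = 14,865 s; 24,000 × 14,865 × 4 × 2 = 2,854,080,000 bytes.
Track F: 18,900 × 86 × 1 × 2 = 3,250,800 bytes.
Total = 5,084,039,400 bytes = 5.1 GB.

5.1 GB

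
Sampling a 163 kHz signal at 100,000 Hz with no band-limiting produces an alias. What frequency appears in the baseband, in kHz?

Nyquist = 100,000/2 = 50,000 Hz; 163,000 Hz exceeds it.
Alias = |163,000 − 2×100,000| = |163,000 − 200,000| = 37,000 Hz = 37 kHz.

37 kHz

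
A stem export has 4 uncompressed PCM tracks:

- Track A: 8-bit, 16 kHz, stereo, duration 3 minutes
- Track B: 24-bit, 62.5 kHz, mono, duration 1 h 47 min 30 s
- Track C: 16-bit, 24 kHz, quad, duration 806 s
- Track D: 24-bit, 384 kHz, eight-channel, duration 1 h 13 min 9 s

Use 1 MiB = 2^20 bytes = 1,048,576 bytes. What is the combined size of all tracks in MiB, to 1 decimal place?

Track A: 3 minutes = 180 s; 16,000 × 180 × 1 × 2 = 5,760,000 bytes.
Track B: 1 h 47 min 30 s = 6,450 s; 62,500 × 6,450 × 3 × 1 = 1,209,375,000 bytes.
Track C: 24,000 × 806 × 2 × 4 = 154,752,000 bytes.
Track D: 1 h 13 min 9 s = 4,389 s; 384,000 × 4,389 × 3 × 8 = 40,449,024,000 bytes.
Total = 41,818,911,000 bytes = 39881.6 MiB.

39881.6 MiB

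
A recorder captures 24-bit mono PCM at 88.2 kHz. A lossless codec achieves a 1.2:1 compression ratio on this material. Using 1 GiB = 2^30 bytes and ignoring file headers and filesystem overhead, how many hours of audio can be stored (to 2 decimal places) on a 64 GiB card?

86.57 hours

Uncompressed byte rate = 88,200 × 3 × 1 = 264,600 bytes/s.
After 1.2:1 compression, effective rate ≈ 220500 bytes/s.
Capacity = 64 × 1,073,741,824 = 68,719,476,736 bytes.
68,719,476,736 / effective rate ≈ 311652.96 s → 86.57 hours.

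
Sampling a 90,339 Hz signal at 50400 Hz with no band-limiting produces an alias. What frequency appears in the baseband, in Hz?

Nyquist = 50,400/2 = 25,200 Hz; 90,339 Hz exceeds it.
Alias = |90,339 − 2×50,400| = |90,339 − 100,800| = 10,461 Hz.

10,461 Hz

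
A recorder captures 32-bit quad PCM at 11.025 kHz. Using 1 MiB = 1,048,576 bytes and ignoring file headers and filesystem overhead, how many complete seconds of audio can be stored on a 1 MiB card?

Uncompressed byte rate = 11,025 × 4 × 4 = 176,400 bytes/s.
Capacity = 1 × 1,048,576 = 1,048,576 bytes.
1,048,576 / 176,400 ≈ 5.94 s → 5 seconds.

5 seconds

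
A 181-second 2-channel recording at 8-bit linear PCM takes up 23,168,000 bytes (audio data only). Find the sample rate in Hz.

Bytes = sample_rate × seconds × bytes_per_sample × channels.
sample_rate = 23,168,000 / (181 × 1 × 2) = 23,168,000 / 362 = 64,000 Hz.

64,000 Hz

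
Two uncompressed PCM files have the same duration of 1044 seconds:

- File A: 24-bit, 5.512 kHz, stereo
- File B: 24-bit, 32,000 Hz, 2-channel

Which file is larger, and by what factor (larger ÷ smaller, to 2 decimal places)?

File A: 5,512 × 3 × 2 = 33,072 bytes/s.
File B: 32,000 × 3 × 2 = 192,000 bytes/s.
File B is larger; ratio = 200,448,000 / 34,527,168 = 5.81.

File B, by a factor of 5.81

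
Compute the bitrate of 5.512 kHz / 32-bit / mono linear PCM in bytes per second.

22,048 bytes/s

Bit rate = 5,512 × 32 × 1 = 176,384 bits/s.
176,384 / 8 = 22,048 bytes/s.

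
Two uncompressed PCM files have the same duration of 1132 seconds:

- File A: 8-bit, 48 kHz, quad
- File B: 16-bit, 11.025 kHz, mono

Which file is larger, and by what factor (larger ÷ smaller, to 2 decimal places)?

File A: 48,000 × 1 × 4 = 192,000 bytes/s.
File B: 11,025 × 2 × 1 = 22,050 bytes/s.
File A is larger; ratio = 217,344,000 / 24,960,600 = 8.71.

File A, by a factor of 8.71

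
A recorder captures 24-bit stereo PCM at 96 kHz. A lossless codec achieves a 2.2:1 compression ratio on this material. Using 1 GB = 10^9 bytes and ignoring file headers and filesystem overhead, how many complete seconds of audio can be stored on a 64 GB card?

244,444 seconds

Uncompressed byte rate = 96,000 × 3 × 2 = 576,000 bytes/s.
After 2.2:1 compression, effective rate ≈ 261818.18 bytes/s.
Capacity = 64 × 1,000,000,000 = 64,000,000,000 bytes.
64,000,000,000 / effective rate ≈ 244444.44 s → 244,444 seconds.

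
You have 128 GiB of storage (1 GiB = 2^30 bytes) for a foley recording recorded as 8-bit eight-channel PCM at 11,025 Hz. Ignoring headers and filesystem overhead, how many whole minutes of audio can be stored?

Uncompressed byte rate = 11,025 × 1 × 8 = 88,200 bytes/s.
Capacity = 128 × 1,073,741,824 = 137,438,953,472 bytes.
137,438,953,472 / 88,200 ≈ 1558264.78 s → 25,971 minutes.

25,971 minutes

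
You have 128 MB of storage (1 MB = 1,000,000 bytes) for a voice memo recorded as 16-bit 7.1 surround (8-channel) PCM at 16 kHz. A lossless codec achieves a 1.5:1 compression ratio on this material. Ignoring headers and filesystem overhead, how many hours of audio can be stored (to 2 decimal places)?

0.21 hours

Uncompressed byte rate = 16,000 × 2 × 8 = 256,000 bytes/s.
After 1.5:1 compression, effective rate ≈ 170666.67 bytes/s.
Capacity = 128 × 1,000,000 = 128,000,000 bytes.
128,000,000 / effective rate ≈ 750 s → 0.21 hours.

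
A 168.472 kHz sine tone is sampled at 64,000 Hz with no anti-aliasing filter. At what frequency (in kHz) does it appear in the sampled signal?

23.528 kHz

Nyquist = 64,000/2 = 32,000 Hz; 168,472 Hz exceeds it.
Alias = |168,472 − 3×64,000| = |168,472 − 192,000| = 23,528 Hz = 23.528 kHz.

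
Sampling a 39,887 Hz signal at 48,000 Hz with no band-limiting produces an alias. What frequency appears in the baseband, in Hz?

8,113 Hz

Nyquist = 48,000/2 = 24,000 Hz; 39,887 Hz exceeds it.
Alias = |39,887 − 1×48,000| = |39,887 − 48,000| = 8,113 Hz.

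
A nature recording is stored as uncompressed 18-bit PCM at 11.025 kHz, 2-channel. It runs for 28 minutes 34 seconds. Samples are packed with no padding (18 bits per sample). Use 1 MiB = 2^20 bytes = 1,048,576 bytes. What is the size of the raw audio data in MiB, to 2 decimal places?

81.10 MiB

Duration = 28 minutes 34 seconds = 1,714 s.
Bits = 11,025 × 1,714 × 18 × 2 = 680,286,600 bits = 85,035,825 bytes.
85,035,825 / 1,048,576 = 81.10 MiB.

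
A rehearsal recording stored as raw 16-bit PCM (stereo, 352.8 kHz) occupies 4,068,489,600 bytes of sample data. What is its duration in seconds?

2,883 seconds

Byte rate = 352,800 × 2 × 2 = 1,411,200 bytes/s.
Duration = 4,068,489,600 / 1,411,200 = 2,883 s.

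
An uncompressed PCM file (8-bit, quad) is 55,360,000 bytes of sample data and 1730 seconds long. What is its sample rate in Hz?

Bytes = sample_rate × seconds × bytes_per_sample × channels.
sample_rate = 55,360,000 / (1,730 × 1 × 4) = 55,360,000 / 6,920 = 8,000 Hz.

8,000 Hz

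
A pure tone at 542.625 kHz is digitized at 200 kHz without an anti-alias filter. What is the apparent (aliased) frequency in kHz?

57.375 kHz

Nyquist = 200,000/2 = 100,000 Hz; 542,625 Hz exceeds it.
Alias = |542,625 − 3×200,000| = |542,625 − 600,000| = 57,375 Hz = 57.375 kHz.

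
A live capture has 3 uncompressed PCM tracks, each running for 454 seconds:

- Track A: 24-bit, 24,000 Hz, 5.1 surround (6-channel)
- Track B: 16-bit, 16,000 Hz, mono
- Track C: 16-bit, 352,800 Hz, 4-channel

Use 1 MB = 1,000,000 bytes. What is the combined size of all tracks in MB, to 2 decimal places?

Track A: 24,000 × 454 × 3 × 6 = 196,128,000 bytes.
Track B: 16,000 × 454 × 2 × 1 = 14,528,000 bytes.
Track C: 352,800 × 454 × 2 × 4 = 1,281,369,600 bytes.
Total = 1,492,025,600 bytes = 1492.03 MB.

1492.03 MB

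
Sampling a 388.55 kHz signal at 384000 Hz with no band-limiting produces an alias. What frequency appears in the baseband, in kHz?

4.55 kHz

Nyquist = 384,000/2 = 192,000 Hz; 388,550 Hz exceeds it.
Alias = |388,550 − 1×384,000| = |388,550 − 384,000| = 4,550 Hz = 4.55 kHz.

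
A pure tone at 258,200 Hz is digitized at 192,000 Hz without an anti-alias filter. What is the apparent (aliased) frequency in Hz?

Nyquist = 192,000/2 = 96,000 Hz; 258,200 Hz exceeds it.
Alias = |258,200 − 1×192,000| = |258,200 − 192,000| = 66,200 Hz.

66,200 Hz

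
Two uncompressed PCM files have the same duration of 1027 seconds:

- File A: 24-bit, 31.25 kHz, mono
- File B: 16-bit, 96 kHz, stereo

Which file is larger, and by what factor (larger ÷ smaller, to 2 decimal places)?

File B, by a factor of 4.10

File A: 31,250 × 3 × 1 = 93,750 bytes/s.
File B: 96,000 × 2 × 2 = 384,000 bytes/s.
File B is larger; ratio = 394,368,000 / 96,281,250 = 4.10.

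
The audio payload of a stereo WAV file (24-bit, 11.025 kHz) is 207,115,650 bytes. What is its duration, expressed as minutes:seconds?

Byte rate = 11,025 × 3 × 2 = 66,150 bytes/s.
Duration = 207,115,650 / 66,150 = 3,131 s.
3,131 s = 52:11.

52:11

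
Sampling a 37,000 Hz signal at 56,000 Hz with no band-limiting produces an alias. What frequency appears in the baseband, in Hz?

Nyquist = 56,000/2 = 28,000 Hz; 37,000 Hz exceeds it.
Alias = |37,000 − 1×56,000| = |37,000 − 56,000| = 19,000 Hz.

19,000 Hz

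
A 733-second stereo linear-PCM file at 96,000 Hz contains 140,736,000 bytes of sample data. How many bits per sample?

Bytes per sample = 140,736,000 / (96,000 × 733 × 2) = 140,736,000 / 140,736,000 = 1.
Bit depth = 1 × 8 = 8 bits.

8 bits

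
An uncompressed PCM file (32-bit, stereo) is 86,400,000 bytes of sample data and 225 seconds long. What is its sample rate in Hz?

Bytes = sample_rate × seconds × bytes_per_sample × channels.
sample_rate = 86,400,000 / (225 × 4 × 2) = 86,400,000 / 1,800 = 48,000 Hz.

48,000 Hz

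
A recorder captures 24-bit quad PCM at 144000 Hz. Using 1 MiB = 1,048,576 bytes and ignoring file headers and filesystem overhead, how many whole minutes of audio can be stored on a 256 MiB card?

Uncompressed byte rate = 144,000 × 3 × 4 = 1,728,000 bytes/s.
Capacity = 256 × 1,048,576 = 268,435,456 bytes.
268,435,456 / 1,728,000 ≈ 155.34 s → 2 minutes.

2 minutes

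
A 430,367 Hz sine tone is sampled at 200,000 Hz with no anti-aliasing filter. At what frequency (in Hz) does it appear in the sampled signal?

Nyquist = 200,000/2 = 100,000 Hz; 430,367 Hz exceeds it.
Alias = |430,367 − 2×200,000| = |430,367 − 400,000| = 30,367 Hz.

30,367 Hz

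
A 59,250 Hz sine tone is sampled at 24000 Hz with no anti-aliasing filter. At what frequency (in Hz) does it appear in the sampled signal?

Nyquist = 24,000/2 = 12,000 Hz; 59,250 Hz exceeds it.
Alias = |59,250 − 2×24,000| = |59,250 − 48,000| = 11,250 Hz.

11,250 Hz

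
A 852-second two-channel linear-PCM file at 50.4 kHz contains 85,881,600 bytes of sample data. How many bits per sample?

Bytes per sample = 85,881,600 / (50,400 × 852 × 2) = 85,881,600 / 85,881,600 = 1.
Bit depth = 1 × 8 = 8 bits.

8 bits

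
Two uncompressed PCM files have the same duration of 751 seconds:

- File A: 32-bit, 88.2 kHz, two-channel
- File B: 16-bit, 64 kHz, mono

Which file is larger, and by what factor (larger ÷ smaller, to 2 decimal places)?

File A: 88,200 × 4 × 2 = 705,600 bytes/s.
File B: 64,000 × 2 × 1 = 128,000 bytes/s.
File A is larger; ratio = 529,905,600 / 96,128,000 = 5.51.

File A, by a factor of 5.51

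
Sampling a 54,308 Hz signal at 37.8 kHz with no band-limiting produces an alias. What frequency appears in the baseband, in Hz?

Nyquist = 37,800/2 = 18,900 Hz; 54,308 Hz exceeds it.
Alias = |54,308 − 1×37,800| = |54,308 − 37,800| = 16,508 Hz.

16,508 Hz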